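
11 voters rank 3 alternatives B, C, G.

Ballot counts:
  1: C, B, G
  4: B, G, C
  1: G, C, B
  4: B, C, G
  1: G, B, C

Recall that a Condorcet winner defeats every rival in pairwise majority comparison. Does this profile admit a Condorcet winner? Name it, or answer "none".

Check each pair by majority over 11 ballots:
B vs C: B preferred on 4+4+1 = 9 ballots; B wins 9–2.
B vs G: B is ranked higher on 1+4+4 = 9 ballots, G on 2. B wins 9–2.
C–G: G 6–5.
Only B has no losses; B is the Condorcet winner.

B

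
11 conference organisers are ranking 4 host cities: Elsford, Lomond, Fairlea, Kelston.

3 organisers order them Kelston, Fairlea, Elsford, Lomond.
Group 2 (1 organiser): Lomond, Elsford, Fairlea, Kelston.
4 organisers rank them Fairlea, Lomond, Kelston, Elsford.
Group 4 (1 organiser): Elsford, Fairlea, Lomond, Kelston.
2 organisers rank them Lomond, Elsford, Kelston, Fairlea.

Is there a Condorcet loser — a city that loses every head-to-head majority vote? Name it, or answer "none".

Elsford

Head-to-head results (11 organisers):
Elsford vs Lomond: Lomond, 7–4.
Elsford vs Fairlea: 1+1+2 = 4 for Elsford, 7 for Fairlea — Fairlea by 7–4.
Elsford vs Kelston: 1+1+2 = 4 for Elsford, 7 for Kelston — Kelston by 7–4.
Lomond vs Fairlea: Lomond is ranked higher on 1+2 = 3 ballots, Fairlea on 8. Fairlea wins 8–3.
Lomond–Kelston: Lomond 8–3.
Fairlea vs Kelston: Fairlea wins 6–5.
Only Elsford has no wins; Elsford is the Condorcet loser.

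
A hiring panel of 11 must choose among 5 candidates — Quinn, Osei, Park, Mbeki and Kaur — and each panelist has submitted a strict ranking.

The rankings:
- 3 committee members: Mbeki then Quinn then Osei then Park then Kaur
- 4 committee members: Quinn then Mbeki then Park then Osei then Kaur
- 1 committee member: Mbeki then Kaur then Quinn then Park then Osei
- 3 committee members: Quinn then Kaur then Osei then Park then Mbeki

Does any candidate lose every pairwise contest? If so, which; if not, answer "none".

Pairwise majorities:
Quinn–Osei: Quinn 11–0.
Quinn vs Park: 11 to 0, Quinn.
Quinn vs Mbeki: Quinn, 7–4.
Quinn–Kaur: Quinn 10–1.
Osei vs Park: Osei is ranked higher on 3+3 = 6 ballots, Park on 5. Osei wins 6–5.
Osei vs Mbeki: Osei is ranked higher on 3 ballots, Mbeki on 8. Mbeki wins 8–3.
Osei vs Kaur: 3+4 = 7 for Osei, 4 for Kaur — Osei by 7–4.
Park vs Mbeki: 3 to 8, Mbeki.
Park vs Kaur: 7 to 4, Park.
Mbeki vs Kaur: 3+4+1 = 8 for Mbeki, 3 for Kaur — Mbeki by 8–3.
Kaur is beaten in every head-to-head and is the Condorcet loser.

Kaur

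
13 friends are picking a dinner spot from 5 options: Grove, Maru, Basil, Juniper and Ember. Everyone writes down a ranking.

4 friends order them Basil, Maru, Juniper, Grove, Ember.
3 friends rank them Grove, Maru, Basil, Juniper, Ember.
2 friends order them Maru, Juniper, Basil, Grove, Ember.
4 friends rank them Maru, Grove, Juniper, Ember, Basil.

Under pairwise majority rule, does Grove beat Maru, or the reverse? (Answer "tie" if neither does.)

Maru

Ballots ranking Grove above Maru: 3.
Ballots ranking Maru above Grove: 13 − 3 = 10.
Maru wins the head-to-head 10–3.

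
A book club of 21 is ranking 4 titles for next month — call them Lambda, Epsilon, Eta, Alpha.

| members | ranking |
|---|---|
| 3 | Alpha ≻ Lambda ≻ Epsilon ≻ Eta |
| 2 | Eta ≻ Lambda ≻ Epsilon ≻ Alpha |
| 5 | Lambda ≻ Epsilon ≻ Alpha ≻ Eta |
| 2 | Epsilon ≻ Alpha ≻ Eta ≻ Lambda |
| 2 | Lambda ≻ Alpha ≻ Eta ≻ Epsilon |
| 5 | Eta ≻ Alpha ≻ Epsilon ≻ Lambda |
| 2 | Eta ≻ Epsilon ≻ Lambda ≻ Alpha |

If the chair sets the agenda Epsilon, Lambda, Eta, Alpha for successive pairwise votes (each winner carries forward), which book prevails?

Alpha

Round 1: Epsilon vs Lambda — 9–12, Lambda advances.
Round 2: Lambda vs Eta — 10–11, Eta advances.
Round 3: Eta vs Alpha — 9–12, Alpha advances.
Alpha survives the agenda.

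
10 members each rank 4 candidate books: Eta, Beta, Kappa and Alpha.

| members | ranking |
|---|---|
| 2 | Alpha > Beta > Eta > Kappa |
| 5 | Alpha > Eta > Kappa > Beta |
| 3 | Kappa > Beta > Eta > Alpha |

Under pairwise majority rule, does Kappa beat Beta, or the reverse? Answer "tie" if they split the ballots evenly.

Ballots ranking Kappa above Beta: 5 + 3 = 8.
Ballots ranking Beta above Kappa: 10 − 8 = 2.
Kappa wins the head-to-head 8–2.

Kappa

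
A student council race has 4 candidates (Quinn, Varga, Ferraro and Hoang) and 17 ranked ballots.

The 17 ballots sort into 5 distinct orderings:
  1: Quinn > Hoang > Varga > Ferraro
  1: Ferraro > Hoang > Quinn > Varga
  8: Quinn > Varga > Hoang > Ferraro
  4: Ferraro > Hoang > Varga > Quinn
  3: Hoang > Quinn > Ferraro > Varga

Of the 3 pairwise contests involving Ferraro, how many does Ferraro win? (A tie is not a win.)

Ferraro against each rival (17 voters):
Ferraro vs Quinn: 1+4 = 5 for Ferraro, 12 for Quinn — Quinn by 12–5.
Ferraro vs Varga: 1+4+3 = 8 for Ferraro, 9 for Varga — Varga by 9–8.
Ferraro–Hoang: Hoang 12–5.
Ferraro beats no one; loses to Quinn, Varga, Hoang — 0 pairwise wins.

0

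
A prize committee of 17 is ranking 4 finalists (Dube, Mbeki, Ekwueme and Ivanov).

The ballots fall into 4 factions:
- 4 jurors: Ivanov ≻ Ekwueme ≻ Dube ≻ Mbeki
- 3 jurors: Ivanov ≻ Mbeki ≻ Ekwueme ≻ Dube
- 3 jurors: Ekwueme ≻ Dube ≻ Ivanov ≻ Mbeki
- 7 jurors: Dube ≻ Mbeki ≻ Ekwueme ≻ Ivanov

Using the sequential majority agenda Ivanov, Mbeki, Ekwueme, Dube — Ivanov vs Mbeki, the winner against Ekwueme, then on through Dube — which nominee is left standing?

Ekwueme

Round 1: Ivanov vs Mbeki — 10–7, Ivanov advances.
Round 2: Ivanov vs Ekwueme — 7–10, Ekwueme advances.
Round 3: Ekwueme vs Dube — 10–7, Ekwueme advances.
Ekwueme survives the agenda.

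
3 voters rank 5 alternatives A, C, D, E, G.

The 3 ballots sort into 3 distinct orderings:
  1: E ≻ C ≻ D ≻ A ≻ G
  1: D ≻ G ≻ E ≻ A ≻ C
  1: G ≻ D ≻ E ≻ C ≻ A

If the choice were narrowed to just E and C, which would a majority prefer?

E

Ballots ranking E above C: 1 + 1 + 1 = 3.
Ballots ranking C above E: 3 − 3 = 0.
E wins the head-to-head 3–0.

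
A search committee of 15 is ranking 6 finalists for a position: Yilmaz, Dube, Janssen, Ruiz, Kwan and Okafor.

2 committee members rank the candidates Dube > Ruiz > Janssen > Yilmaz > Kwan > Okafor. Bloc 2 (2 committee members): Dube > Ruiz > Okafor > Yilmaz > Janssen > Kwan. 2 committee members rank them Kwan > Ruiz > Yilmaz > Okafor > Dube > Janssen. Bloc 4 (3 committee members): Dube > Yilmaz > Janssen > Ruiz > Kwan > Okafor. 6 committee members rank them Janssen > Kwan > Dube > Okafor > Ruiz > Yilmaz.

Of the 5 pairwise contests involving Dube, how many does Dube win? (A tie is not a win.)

Dube against each rival (15 committee members):
Dube vs Yilmaz: Dube is ranked higher on 2+2+3+6 = 13 ballots, Yilmaz on 2. Dube wins 13–2.
Dube vs Janssen: 9 to 6, Dube.
Dube–Ruiz: Dube 13–2.
Dube vs Kwan: 2+2+3 = 7 for Dube, 8 for Kwan — Kwan by 8–7.
Dube vs Okafor: Dube wins 13–2.
Dube beats Yilmaz, Janssen, Ruiz, Okafor; loses to Kwan — 4 pairwise wins.

4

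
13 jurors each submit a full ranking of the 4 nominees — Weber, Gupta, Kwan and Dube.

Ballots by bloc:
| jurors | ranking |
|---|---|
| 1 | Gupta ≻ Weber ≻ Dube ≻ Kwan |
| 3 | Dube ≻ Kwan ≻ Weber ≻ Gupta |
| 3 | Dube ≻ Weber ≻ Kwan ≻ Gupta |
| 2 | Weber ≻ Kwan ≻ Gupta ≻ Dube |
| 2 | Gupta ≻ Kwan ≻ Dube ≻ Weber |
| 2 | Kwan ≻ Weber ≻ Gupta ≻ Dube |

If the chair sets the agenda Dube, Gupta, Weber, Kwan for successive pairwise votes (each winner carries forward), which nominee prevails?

Round 1: Dube vs Gupta — 6–7, Gupta advances.
Round 2: Gupta vs Weber — 3–10, Weber advances.
Round 3: Weber vs Kwan — 6–7, Kwan advances.
The agenda winner is Kwan.

Kwan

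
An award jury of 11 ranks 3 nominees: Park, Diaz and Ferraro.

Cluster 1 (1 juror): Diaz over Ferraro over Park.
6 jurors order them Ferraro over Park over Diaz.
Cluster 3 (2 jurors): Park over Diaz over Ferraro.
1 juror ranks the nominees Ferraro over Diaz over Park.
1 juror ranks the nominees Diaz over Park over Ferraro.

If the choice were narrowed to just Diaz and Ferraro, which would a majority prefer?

Ferraro

Ballots ranking Diaz above Ferraro: 1 + 2 + 1 = 4.
Ballots ranking Ferraro above Diaz: 11 − 4 = 7.
Ferraro wins the head-to-head 7–4.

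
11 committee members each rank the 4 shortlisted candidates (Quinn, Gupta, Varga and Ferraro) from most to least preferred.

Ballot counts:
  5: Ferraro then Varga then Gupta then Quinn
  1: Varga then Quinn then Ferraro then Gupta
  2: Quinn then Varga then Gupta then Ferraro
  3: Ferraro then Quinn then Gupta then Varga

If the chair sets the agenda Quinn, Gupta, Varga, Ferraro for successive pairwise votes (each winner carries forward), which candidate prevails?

Round 1: Quinn vs Gupta — 6–5, Quinn advances.
Round 2: Quinn vs Varga — 5–6, Varga advances.
Round 3: Varga vs Ferraro — 3–8, Ferraro advances.
The agenda winner is Ferraro.

Ferraro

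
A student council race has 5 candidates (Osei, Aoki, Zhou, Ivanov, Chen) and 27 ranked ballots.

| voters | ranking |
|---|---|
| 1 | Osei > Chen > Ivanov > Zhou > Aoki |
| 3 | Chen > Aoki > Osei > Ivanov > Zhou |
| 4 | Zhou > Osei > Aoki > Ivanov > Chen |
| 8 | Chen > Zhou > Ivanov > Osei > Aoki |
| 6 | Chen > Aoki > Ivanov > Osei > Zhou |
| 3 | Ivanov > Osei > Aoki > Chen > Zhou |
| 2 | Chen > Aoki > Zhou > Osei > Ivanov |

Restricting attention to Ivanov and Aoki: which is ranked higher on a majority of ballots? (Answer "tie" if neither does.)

Ballots ranking Ivanov above Aoki: 1 + 8 + 3 = 12.
Ballots ranking Aoki above Ivanov: 27 − 12 = 15.
Aoki wins the head-to-head 15–12.

Aoki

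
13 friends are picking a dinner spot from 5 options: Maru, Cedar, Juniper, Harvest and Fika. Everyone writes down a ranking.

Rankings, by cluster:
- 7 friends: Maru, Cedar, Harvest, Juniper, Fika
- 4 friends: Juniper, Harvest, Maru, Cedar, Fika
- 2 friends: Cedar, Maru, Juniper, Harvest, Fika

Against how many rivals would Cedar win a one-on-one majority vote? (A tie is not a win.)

3

Cedar against each rival (13 friends):
Cedar vs Maru: Maru wins 11–2.
Cedar vs Juniper: 9 to 4, Cedar.
Cedar–Harvest: Cedar 9–4.
Cedar vs Fika: Cedar, 13–0.
Cedar beats Juniper, Harvest, Fika; loses to Maru — 3 pairwise wins.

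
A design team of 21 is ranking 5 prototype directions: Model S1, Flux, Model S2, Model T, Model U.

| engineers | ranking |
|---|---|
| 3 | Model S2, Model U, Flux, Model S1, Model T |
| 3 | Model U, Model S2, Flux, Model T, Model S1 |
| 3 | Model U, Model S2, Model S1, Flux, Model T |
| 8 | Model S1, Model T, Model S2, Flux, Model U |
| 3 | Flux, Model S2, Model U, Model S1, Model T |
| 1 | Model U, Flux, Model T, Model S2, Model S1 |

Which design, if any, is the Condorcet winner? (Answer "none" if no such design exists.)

Pairwise majorities:
Model S1 vs Flux: Model S1, 11–10.
Model S1 vs Model S2: Model S2 wins 13–8.
Model S1–Model T: Model S1 17–4.
Model S1 vs Model U: Model U, 13–8.
Flux vs Model S2: Model S2 wins 17–4.
Flux vs Model T: Flux wins 13–8.
Flux vs Model U: Flux, 11–10.
Model S2–Model T: Model S2 12–9.
Model S2–Model U: Model S2 14–7.
Model T vs Model U: Model U, 13–8.
Model S2 defeats every rival head-to-head and is the Condorcet winner.

Model S2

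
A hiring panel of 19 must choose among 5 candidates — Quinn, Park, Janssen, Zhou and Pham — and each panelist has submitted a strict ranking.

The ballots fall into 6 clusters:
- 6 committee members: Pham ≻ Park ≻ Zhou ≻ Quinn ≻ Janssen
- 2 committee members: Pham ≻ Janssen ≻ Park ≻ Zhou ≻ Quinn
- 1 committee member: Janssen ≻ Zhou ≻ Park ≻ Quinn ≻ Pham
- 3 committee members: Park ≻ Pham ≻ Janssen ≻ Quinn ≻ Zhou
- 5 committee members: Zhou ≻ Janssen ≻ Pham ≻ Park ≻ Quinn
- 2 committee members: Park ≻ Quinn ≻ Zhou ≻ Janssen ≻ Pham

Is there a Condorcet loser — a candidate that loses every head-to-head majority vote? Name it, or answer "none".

Quinn

Pairwise majorities:
Quinn vs Park: 0 to 19, Park.
Quinn vs Janssen: Janssen, 11–8.
Quinn vs Zhou: Quinn preferred on 3+2 = 5 ballots; Zhou wins 14–5.
Quinn vs Pham: Pham, 16–3.
Park vs Janssen: Park is ranked higher on 6+3+2 = 11 ballots, Janssen on 8. Park wins 11–8.
Park vs Zhou: Park preferred on 6+2+3+2 = 13 ballots; Park wins 13–6.
Park vs Pham: Pham wins 13–6.
Janssen vs Zhou: 6 to 13, Zhou.
Janssen–Pham: Pham 11–8.
Zhou vs Pham: Pham, 11–8.
Only Quinn has no wins; Quinn is the Condorcet loser.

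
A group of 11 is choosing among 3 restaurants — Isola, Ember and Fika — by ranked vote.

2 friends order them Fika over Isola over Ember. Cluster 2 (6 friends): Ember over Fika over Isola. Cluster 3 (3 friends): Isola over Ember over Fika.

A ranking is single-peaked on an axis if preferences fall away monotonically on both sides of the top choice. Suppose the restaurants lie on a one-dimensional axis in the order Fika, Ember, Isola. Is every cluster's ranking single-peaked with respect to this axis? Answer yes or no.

Axis positions: Fika=1, Ember=2, Isola=3.
Cluster 1: ranking walks positions 1-3-2; Isola is ranked above Ember even though Ember lies between Isola and the peak Fika on the axis — preferences dip and rise again. Not single-peaked.
Cluster 2 (peak Ember at position 2): ranking walks positions 2-1-3, expanding outward from the peak — single-peaked.
Cluster 3 (peak Isola at position 3): ranking walks positions 3-2-1, expanding outward from the peak — single-peaked.
Cluster 1 violates single-peakedness, so the profile is not single-peaked on this axis.

no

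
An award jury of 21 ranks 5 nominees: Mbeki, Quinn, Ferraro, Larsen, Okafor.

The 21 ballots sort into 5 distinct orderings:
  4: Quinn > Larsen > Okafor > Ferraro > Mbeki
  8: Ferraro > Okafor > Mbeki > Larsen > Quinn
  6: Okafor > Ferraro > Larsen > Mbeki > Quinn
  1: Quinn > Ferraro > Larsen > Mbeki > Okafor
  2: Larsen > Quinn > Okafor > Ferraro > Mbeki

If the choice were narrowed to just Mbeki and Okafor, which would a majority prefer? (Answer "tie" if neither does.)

Okafor

Ballots ranking Mbeki above Okafor: 1.
Ballots ranking Okafor above Mbeki: 21 − 1 = 20.
Okafor wins the head-to-head 20–1.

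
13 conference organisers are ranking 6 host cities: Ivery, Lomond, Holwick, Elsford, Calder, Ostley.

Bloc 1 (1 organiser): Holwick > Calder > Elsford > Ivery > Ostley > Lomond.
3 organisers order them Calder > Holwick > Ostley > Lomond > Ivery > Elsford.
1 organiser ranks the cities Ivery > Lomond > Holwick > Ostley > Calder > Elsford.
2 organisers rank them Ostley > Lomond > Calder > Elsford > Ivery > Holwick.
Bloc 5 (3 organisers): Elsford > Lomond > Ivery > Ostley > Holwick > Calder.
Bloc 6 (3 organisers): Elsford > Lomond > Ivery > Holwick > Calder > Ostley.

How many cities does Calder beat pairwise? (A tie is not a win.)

2

Calder against each rival (13 organisers):
Calder vs Ivery: Ivery, 7–6.
Calder vs Lomond: Lomond wins 9–4.
Calder vs Holwick: Holwick, 8–5.
Calder vs Elsford: 1+3+1+2 = 7 for Calder, 6 for Elsford — Calder by 7–6.
Calder vs Ostley: Calder wins 7–6.
Calder beats Elsford, Ostley; loses to Ivery, Lomond, Holwick — 2 pairwise wins.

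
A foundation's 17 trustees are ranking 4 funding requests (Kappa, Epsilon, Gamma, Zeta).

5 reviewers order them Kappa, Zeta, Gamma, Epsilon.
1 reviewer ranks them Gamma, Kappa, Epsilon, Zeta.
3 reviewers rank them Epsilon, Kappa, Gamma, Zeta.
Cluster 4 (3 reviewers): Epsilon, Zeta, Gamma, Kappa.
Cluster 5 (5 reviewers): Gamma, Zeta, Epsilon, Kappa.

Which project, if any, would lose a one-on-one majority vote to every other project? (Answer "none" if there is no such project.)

none

Pairwise majorities:
Kappa vs Epsilon: Epsilon, 11–6.
Kappa vs Gamma: Gamma, 9–8.
Kappa vs Zeta: Kappa preferred on 5+1+3 = 9 ballots; Kappa wins 9–8.
Epsilon vs Gamma: 3+3 = 6 for Epsilon, 11 for Gamma — Gamma by 11–6.
Epsilon vs Zeta: Epsilon is ranked higher on 1+3+3 = 7 ballots, Zeta on 10. Zeta wins 10–7.
Gamma vs Zeta: Gamma preferred on 1+3+5 = 9 ballots; Gamma wins 9–8.
Every project wins at least one matchup (Kappa beats Zeta; Epsilon beats Kappa; Gamma beats Kappa; Zeta beats Epsilon), so there is no Condorcet loser.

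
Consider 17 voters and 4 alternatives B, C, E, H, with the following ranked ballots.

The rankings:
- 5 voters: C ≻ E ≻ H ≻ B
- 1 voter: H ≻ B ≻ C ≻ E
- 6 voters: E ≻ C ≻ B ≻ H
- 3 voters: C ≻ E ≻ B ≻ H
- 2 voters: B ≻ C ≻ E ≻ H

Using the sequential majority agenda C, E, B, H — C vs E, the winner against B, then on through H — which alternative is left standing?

Round 1: C vs E — 11–6, C advances.
Round 2: C vs B — 14–3, C advances.
Round 3: C vs H — 16–1, C advances.
C survives the agenda.

C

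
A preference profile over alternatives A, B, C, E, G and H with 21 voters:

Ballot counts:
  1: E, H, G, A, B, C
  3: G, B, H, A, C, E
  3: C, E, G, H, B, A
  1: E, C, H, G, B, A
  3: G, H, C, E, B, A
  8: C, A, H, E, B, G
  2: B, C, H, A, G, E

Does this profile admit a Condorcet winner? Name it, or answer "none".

C

Pairwise majorities:
A vs B: A preferred on 1+8 = 9 ballots; B wins 12–9.
A vs C: 4 to 17, C.
A vs E: A preferred on 3+8+2 = 13 ballots; A wins 13–8.
A vs G: A preferred on 8+2 = 10 ballots; G wins 11–10.
A vs H: A preferred on 8 ballots; H wins 13–8.
B vs C: B is ranked higher on 1+3+2 = 6 ballots, C on 15. C wins 15–6.
B vs E: B preferred on 3+2 = 5 ballots; E wins 16–5.
B vs G: B preferred on 8+2 = 10 ballots; G wins 11–10.
B vs H: B is ranked higher on 3+2 = 5 ballots, H on 16. H wins 16–5.
C vs E: 3+3+3+8+2 = 19 for C, 2 for E — C by 19–2.
C vs G: 14 to 7, C.
C vs H: C preferred on 3+1+8+2 = 14 ballots; C wins 14–7.
E vs G: E is ranked higher on 1+3+1+8 = 13 ballots, G on 8. E wins 13–8.
E vs H: E is ranked higher on 1+3+1 = 5 ballots, H on 16. H wins 16–5.
G vs H: G preferred on 3+3+3 = 9 ballots; H wins 12–9.
C beats each of A, B, E, G, H — C is the Condorcet winner.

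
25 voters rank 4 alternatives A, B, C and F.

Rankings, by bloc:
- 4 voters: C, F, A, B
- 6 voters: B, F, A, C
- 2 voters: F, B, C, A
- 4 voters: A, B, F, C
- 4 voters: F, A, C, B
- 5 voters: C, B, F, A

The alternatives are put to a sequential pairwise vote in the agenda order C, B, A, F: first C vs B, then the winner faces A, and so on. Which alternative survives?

Round 1: C vs B — 13–12, C advances.
Round 2: C vs A — 11–14, A advances.
Round 3: A vs F — 4–21, F advances.
F survives the agenda.

F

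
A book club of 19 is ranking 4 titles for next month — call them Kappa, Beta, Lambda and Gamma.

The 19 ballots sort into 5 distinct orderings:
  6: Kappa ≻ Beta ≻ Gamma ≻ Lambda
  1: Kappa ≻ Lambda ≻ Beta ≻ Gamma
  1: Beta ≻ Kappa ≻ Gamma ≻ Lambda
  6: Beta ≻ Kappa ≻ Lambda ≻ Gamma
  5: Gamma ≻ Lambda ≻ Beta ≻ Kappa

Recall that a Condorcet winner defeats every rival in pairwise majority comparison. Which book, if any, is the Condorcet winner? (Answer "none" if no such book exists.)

Beta

Check each pair by majority over 19 ballots:
Kappa vs Beta: Beta wins 12–7.
Kappa vs Lambda: Kappa, 14–5.
Kappa vs Gamma: Kappa, 14–5.
Beta vs Lambda: Beta wins 13–6.
Beta vs Gamma: Beta, 14–5.
Lambda vs Gamma: Gamma, 12–7.
Beta wins every pairwise contest, so Beta is the Condorcet winner.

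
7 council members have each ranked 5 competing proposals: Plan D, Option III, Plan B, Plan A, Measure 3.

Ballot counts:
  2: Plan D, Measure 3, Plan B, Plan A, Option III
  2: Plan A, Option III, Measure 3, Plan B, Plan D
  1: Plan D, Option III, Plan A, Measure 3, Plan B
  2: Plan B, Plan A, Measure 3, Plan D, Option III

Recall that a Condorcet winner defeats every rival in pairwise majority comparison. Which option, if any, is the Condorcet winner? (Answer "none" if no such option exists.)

Pairwise majorities:
Plan D vs Option III: Plan D preferred on 2+1+2 = 5 ballots; Plan D wins 5–2.
Plan D vs Plan B: Plan D is ranked higher on 2+1 = 3 ballots, Plan B on 4. Plan B wins 4–3.
Plan D vs Plan A: Plan D is ranked higher on 2+1 = 3 ballots, Plan A on 4. Plan A wins 4–3.
Plan D vs Measure 3: 3 to 4, Measure 3.
Option III vs Plan B: Option III preferred on 2+1 = 3 ballots; Plan B wins 4–3.
Option III vs Plan A: 1 to 6, Plan A.
Option III vs Measure 3: Option III preferred on 2+1 = 3 ballots; Measure 3 wins 4–3.
Plan B–Plan A: Plan B 4–3.
Plan B vs Measure 3: 2 for Plan B, 5 for Measure 3 — Measure 3 by 5–2.
Plan A vs Measure 3: Plan A is ranked higher on 2+1+2 = 5 ballots, Measure 3 on 2. Plan A wins 5–2.
No option is unbeaten: Plan D loses to Plan B; Option III loses to Plan D; Plan B loses to Measure 3; Plan A loses to Plan B; Measure 3 loses to Plan A. In particular Plan B → Plan A → Measure 3 → Plan B is a majority cycle — no Condorcet winner exists.

none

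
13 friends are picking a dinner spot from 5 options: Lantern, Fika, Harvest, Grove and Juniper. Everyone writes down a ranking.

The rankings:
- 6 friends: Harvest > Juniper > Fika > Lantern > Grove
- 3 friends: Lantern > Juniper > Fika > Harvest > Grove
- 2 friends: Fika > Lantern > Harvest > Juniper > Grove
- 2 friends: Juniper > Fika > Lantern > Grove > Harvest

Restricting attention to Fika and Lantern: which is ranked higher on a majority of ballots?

Ballots ranking Fika above Lantern: 6 + 2 + 2 = 10.
Ballots ranking Lantern above Fika: 13 − 10 = 3.
Fika wins the head-to-head 10–3.

Fika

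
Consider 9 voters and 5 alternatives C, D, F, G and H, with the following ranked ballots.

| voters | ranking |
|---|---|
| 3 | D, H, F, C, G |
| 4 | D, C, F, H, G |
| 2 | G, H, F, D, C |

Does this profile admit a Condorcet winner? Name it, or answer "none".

D

Pairwise majorities:
C vs D: 0 for C, 9 for D — D by 9–0.
C vs F: C preferred on 4 ballots; F wins 5–4.
C vs G: 7 to 2, C.
C vs H: 4 to 5, H.
D vs F: D preferred on 3+4 = 7 ballots; D wins 7–2.
D vs G: 7 to 2, D.
D vs H: 3+4 = 7 for D, 2 for H — D by 7–2.
F vs G: 7 to 2, F.
F vs H: F preferred on 4 ballots; H wins 5–4.
G vs H: 2 to 7, H.
Only D has no losses; D is the Condorcet winner.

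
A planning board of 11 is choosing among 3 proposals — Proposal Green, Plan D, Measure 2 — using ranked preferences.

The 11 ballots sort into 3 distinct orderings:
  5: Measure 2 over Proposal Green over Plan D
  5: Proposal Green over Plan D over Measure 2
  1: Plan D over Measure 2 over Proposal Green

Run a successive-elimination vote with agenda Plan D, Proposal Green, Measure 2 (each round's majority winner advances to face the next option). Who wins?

Measure 2

Round 1: Plan D vs Proposal Green — 1–10, Proposal Green advances.
Round 2: Proposal Green vs Measure 2 — 5–6, Measure 2 advances.
Measure 2 survives the agenda.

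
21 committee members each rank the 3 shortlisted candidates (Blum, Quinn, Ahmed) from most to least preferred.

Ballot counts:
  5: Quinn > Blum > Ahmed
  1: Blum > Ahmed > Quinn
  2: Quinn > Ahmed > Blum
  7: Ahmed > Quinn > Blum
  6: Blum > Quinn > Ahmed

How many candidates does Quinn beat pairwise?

2

Quinn against each rival (21 committee members):
Quinn vs Blum: Quinn preferred on 5+2+7 = 14 ballots; Quinn wins 14–7.
Quinn vs Ahmed: Quinn wins 13–8.
Quinn beats Blum, Ahmed — 2 pairwise wins.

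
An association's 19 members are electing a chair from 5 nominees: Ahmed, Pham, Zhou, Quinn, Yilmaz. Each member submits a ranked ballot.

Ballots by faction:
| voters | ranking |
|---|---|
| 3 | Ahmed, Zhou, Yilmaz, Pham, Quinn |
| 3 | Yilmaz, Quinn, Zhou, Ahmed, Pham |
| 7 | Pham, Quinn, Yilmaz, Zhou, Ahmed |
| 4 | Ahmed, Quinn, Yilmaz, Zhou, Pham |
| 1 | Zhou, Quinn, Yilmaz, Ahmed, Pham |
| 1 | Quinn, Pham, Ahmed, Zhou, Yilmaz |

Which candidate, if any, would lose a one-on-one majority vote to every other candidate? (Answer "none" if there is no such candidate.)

Head-to-head results (19 voters):
Ahmed vs Pham: Ahmed, 11–8.
Ahmed vs Zhou: Ahmed is ranked higher on 3+4+1 = 8 ballots, Zhou on 11. Zhou wins 11–8.
Ahmed vs Quinn: Quinn wins 12–7.
Ahmed vs Yilmaz: Yilmaz, 11–8.
Pham vs Zhou: Zhou, 11–8.
Pham vs Quinn: Pham wins 10–9.
Pham vs Yilmaz: 7+1 = 8 for Pham, 11 for Yilmaz — Yilmaz by 11–8.
Zhou vs Quinn: Zhou preferred on 3+1 = 4 ballots; Quinn wins 15–4.
Zhou vs Yilmaz: Zhou is ranked higher on 3+1+1 = 5 ballots, Yilmaz on 14. Yilmaz wins 14–5.
Quinn vs Yilmaz: Quinn wins 13–6.
Every candidate wins at least one matchup (Ahmed beats Pham; Pham beats Quinn; Zhou beats Ahmed; Quinn beats Ahmed; Yilmaz beats Ahmed), so there is no Condorcet loser.

none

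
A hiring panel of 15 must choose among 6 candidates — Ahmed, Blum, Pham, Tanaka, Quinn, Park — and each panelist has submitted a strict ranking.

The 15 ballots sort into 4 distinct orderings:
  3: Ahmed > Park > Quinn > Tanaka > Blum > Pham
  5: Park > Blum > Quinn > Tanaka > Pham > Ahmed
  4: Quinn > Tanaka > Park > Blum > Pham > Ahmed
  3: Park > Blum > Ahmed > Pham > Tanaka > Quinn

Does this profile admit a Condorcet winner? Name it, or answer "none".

Pairwise majorities:
Ahmed–Blum: Blum 12–3.
Ahmed–Pham: Pham 9–6.
Ahmed vs Tanaka: Tanaka wins 9–6.
Ahmed vs Quinn: Quinn wins 9–6.
Ahmed vs Park: Park wins 12–3.
Blum vs Pham: Blum wins 15–0.
Blum–Tanaka: Blum 8–7.
Blum vs Quinn: Blum, 8–7.
Blum–Park: Park 15–0.
Pham vs Tanaka: Tanaka wins 12–3.
Pham vs Quinn: Quinn wins 12–3.
Pham–Park: Park 15–0.
Tanaka vs Quinn: Quinn, 12–3.
Tanaka vs Park: Park wins 11–4.
Quinn vs Park: Park, 11–4.
Park beats each of Ahmed, Blum, Pham, Tanaka, Quinn — Park is the Condorcet winner.

Park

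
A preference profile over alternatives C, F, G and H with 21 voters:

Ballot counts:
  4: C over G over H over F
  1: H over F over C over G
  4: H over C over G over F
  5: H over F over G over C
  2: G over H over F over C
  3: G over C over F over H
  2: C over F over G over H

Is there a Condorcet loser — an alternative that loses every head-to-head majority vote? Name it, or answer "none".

F

Head-to-head results (21 voters):
C vs F: 4+4+3+2 = 13 for C, 8 for F — C by 13–8.
C vs G: C, 11–10.
C vs H: H wins 12–9.
F vs G: F is ranked higher on 1+5+2 = 8 ballots, G on 13. G wins 13–8.
F vs H: 3+2 = 5 for F, 16 for H — H by 16–5.
G–H: G 11–10.
F loses to every other alternative — it is the Condorcet loser.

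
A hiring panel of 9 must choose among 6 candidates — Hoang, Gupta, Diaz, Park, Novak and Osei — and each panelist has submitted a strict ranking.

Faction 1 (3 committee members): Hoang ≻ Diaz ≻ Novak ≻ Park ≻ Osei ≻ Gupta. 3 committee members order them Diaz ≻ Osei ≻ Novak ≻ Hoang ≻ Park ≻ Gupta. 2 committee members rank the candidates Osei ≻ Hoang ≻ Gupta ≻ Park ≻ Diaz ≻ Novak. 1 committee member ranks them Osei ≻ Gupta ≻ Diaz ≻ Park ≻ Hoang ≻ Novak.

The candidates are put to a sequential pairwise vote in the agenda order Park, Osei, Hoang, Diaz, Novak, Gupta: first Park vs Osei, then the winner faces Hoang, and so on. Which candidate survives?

Round 1: Park vs Osei — 3–6, Osei advances.
Round 2: Osei vs Hoang — 6–3, Osei advances.
Round 3: Osei vs Diaz — 3–6, Diaz advances.
Round 4: Diaz vs Novak — 9–0, Diaz advances.
Round 5: Diaz vs Gupta — 6–3, Diaz advances.
Diaz survives the agenda.

Diaz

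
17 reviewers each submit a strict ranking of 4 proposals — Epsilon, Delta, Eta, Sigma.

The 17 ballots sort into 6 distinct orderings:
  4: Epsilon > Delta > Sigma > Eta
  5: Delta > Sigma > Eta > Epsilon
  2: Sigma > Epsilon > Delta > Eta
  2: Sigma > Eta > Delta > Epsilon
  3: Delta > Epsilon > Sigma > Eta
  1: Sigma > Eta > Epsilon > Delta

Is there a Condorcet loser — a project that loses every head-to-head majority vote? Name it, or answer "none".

Pairwise majorities:
Epsilon vs Delta: 4+2+1 = 7 for Epsilon, 10 for Delta — Delta by 10–7.
Epsilon vs Eta: 4+2+3 = 9 for Epsilon, 8 for Eta — Epsilon by 9–8.
Epsilon vs Sigma: Epsilon preferred on 4+3 = 7 ballots; Sigma wins 10–7.
Delta vs Eta: 14 to 3, Delta.
Delta vs Sigma: Delta is ranked higher on 4+5+3 = 12 ballots, Sigma on 5. Delta wins 12–5.
Eta–Sigma: Sigma 17–0.
Eta loses to every other project — it is the Condorcet loser.

Eta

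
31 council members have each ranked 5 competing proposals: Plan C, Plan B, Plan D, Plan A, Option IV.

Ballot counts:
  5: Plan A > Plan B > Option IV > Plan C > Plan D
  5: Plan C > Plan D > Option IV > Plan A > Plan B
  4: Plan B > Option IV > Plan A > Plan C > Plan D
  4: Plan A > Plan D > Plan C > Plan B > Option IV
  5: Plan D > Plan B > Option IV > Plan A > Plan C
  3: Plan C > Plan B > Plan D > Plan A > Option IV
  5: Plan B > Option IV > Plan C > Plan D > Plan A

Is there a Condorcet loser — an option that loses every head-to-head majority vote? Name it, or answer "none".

Head-to-head results (31 council members):
Plan C vs Plan B: Plan C preferred on 5+4+3 = 12 ballots; Plan B wins 19–12.
Plan C vs Plan D: Plan C wins 22–9.
Plan C vs Plan A: 13 to 18, Plan A.
Plan C vs Option IV: Option IV, 19–12.
Plan B vs Plan D: Plan B preferred on 5+4+3+5 = 17 ballots; Plan B wins 17–14.
Plan B vs Plan A: 4+5+3+5 = 17 for Plan B, 14 for Plan A — Plan B by 17–14.
Plan B vs Option IV: 26 to 5, Plan B.
Plan D vs Plan A: Plan D is ranked higher on 5+5+3+5 = 18 ballots, Plan A on 13. Plan D wins 18–13.
Plan D vs Option IV: Plan D is ranked higher on 5+4+5+3 = 17 ballots, Option IV on 14. Plan D wins 17–14.
Plan A vs Option IV: Option IV wins 19–12.
Every option wins at least one matchup (Plan C beats Plan D; Plan B beats Plan C; Plan D beats Plan A; Plan A beats Plan C; Option IV beats Plan C), so there is no Condorcet loser.

none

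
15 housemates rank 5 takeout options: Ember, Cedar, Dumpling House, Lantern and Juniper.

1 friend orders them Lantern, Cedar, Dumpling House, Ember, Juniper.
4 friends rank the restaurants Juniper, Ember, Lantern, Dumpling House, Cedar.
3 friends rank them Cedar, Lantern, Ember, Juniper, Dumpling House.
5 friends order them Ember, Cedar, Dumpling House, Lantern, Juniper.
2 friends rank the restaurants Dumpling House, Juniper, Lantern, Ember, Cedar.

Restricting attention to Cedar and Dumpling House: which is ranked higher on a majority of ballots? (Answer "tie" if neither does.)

Ballots ranking Cedar above Dumpling House: 1 + 3 + 5 = 9.
Ballots ranking Dumpling House above Cedar: 15 − 9 = 6.
Cedar wins the head-to-head 9–6.

Cedar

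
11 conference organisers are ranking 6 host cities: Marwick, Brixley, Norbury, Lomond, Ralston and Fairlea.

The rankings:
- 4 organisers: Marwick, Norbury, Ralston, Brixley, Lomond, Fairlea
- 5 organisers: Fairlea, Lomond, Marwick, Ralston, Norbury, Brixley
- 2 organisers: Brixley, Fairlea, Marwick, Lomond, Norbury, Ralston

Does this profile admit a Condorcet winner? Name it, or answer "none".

Head-to-head results (11 organisers):
Marwick vs Brixley: Marwick, 9–2.
Marwick vs Norbury: Marwick, 11–0.
Marwick vs Lomond: Marwick wins 6–5.
Marwick vs Ralston: 4+5+2 = 11 for Marwick, 0 for Ralston — Marwick by 11–0.
Marwick vs Fairlea: Marwick is ranked higher on 4 ballots, Fairlea on 7. Fairlea wins 7–4.
Brixley vs Norbury: 2 for Brixley, 9 for Norbury — Norbury by 9–2.
Brixley vs Lomond: 6 to 5, Brixley.
Brixley vs Ralston: Brixley preferred on 2 ballots; Ralston wins 9–2.
Brixley–Fairlea: Brixley 6–5.
Norbury vs Lomond: 4 for Norbury, 7 for Lomond — Lomond by 7–4.
Norbury vs Ralston: Norbury preferred on 4+2 = 6 ballots; Norbury wins 6–5.
Norbury vs Fairlea: Fairlea wins 7–4.
Lomond vs Ralston: Lomond preferred on 5+2 = 7 ballots; Lomond wins 7–4.
Lomond vs Fairlea: Fairlea wins 7–4.
Ralston vs Fairlea: 4 to 7, Fairlea.
No city is unbeaten: Marwick loses to Fairlea; Brixley loses to Marwick; Norbury loses to Marwick; Lomond loses to Marwick; Ralston loses to Marwick; Fairlea loses to Brixley. In particular Marwick beats Brixley beats Fairlea beats Marwick is a majority cycle — no Condorcet winner exists.

none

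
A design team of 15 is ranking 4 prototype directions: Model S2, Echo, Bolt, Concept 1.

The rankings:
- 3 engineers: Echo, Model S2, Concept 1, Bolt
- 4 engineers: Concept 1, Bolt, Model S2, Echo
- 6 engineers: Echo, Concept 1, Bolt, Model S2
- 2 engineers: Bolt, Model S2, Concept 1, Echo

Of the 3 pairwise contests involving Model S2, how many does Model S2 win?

0

Model S2 against each rival (15 engineers):
Model S2–Echo: Echo 9–6.
Model S2–Bolt: Bolt 12–3.
Model S2 vs Concept 1: Concept 1, 10–5.
Model S2 beats no one; loses to Echo, Bolt, Concept 1 — 0 pairwise wins.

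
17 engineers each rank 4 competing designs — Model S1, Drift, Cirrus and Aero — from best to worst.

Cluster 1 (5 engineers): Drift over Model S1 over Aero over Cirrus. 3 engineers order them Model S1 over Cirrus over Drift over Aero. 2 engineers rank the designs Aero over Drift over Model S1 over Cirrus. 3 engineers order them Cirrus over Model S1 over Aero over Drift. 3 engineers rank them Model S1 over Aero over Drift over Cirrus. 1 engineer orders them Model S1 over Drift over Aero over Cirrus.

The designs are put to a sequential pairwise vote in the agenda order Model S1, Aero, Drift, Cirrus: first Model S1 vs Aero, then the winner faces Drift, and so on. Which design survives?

Model S1

Round 1: Model S1 vs Aero — 15–2, Model S1 advances.
Round 2: Model S1 vs Drift — 10–7, Model S1 advances.
Round 3: Model S1 vs Cirrus — 14–3, Model S1 advances.
The agenda winner is Model S1.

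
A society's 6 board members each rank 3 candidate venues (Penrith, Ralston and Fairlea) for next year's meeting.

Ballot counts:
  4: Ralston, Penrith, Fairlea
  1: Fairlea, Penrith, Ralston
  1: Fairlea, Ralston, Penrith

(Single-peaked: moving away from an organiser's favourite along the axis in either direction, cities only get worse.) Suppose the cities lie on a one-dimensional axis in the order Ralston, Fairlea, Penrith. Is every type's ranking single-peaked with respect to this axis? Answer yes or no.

Axis positions: Ralston=1, Fairlea=2, Penrith=3.
Type 1: ranking walks positions 1-3-2; Penrith is ranked above Fairlea even though Fairlea lies between Penrith and the peak Ralston on the axis — preferences dip and rise again. Not single-peaked.
Type 2 (peak Fairlea at position 2): ranking walks positions 2-3-1, expanding outward from the peak — single-peaked.
Type 3 (peak Fairlea at position 2): ranking walks positions 2-1-3, expanding outward from the peak — single-peaked.
Type 1 violates single-peakedness, so the profile is not single-peaked on this axis.

no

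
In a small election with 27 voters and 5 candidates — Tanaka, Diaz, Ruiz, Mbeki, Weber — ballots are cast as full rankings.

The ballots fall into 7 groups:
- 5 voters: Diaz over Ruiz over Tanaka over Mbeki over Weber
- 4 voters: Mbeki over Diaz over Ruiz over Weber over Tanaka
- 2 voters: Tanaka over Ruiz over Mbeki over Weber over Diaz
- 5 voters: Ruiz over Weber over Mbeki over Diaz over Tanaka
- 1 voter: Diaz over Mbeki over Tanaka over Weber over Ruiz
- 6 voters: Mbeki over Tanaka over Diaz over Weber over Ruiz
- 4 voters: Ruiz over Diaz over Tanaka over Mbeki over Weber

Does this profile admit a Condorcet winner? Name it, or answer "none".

Pairwise majorities:
Tanaka–Diaz: Diaz 19–8.
Tanaka vs Ruiz: Ruiz wins 18–9.
Tanaka vs Mbeki: Mbeki, 16–11.
Tanaka vs Weber: Tanaka wins 18–9.
Diaz–Ruiz: Diaz 16–11.
Diaz vs Mbeki: Mbeki wins 17–10.
Diaz–Weber: Diaz 20–7.
Ruiz vs Mbeki: Ruiz wins 16–11.
Ruiz vs Weber: Ruiz, 20–7.
Mbeki–Weber: Mbeki 22–5.
No candidate is unbeaten: Tanaka loses to Diaz; Diaz loses to Mbeki; Ruiz loses to Diaz; Mbeki loses to Ruiz; Weber loses to Tanaka. In particular Diaz → Ruiz → Mbeki → Diaz is a majority cycle — no Condorcet winner exists.

none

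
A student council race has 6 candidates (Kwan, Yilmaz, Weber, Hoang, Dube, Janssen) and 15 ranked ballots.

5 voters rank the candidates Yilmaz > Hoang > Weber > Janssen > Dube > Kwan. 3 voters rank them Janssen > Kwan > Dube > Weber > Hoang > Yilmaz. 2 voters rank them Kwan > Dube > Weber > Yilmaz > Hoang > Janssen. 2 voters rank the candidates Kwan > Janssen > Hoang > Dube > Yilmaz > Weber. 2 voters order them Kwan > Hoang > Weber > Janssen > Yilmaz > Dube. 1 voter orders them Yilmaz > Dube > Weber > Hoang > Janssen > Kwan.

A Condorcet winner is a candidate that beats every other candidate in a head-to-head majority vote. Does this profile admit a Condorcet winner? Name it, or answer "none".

none

Pairwise majorities:
Kwan vs Yilmaz: 9 to 6, Kwan.
Kwan vs Weber: Kwan is ranked higher on 3+2+2+2 = 9 ballots, Weber on 6. Kwan wins 9–6.
Kwan vs Hoang: Kwan preferred on 3+2+2+2 = 9 ballots; Kwan wins 9–6.
Kwan vs Dube: Kwan is ranked higher on 3+2+2+2 = 9 ballots, Dube on 6. Kwan wins 9–6.
Kwan vs Janssen: 6 to 9, Janssen.
Yilmaz vs Weber: Yilmaz preferred on 5+2+1 = 8 ballots; Yilmaz wins 8–7.
Yilmaz vs Hoang: 8 to 7, Yilmaz.
Yilmaz vs Dube: Yilmaz is ranked higher on 5+2+1 = 8 ballots, Dube on 7. Yilmaz wins 8–7.
Yilmaz vs Janssen: Yilmaz preferred on 5+2+1 = 8 ballots; Yilmaz wins 8–7.
Weber vs Hoang: Weber is ranked higher on 3+2+1 = 6 ballots, Hoang on 9. Hoang wins 9–6.
Weber vs Dube: 5+2 = 7 for Weber, 8 for Dube — Dube by 8–7.
Weber vs Janssen: 5+2+2+1 = 10 for Weber, 5 for Janssen — Weber by 10–5.
Hoang vs Dube: Hoang is ranked higher on 5+2+2 = 9 ballots, Dube on 6. Hoang wins 9–6.
Hoang vs Janssen: 5+2+2+1 = 10 for Hoang, 5 for Janssen — Hoang by 10–5.
Dube vs Janssen: 3 to 12, Janssen.
No candidate is unbeaten: Kwan loses to Janssen; Yilmaz loses to Kwan; Weber loses to Kwan; Hoang loses to Kwan; Dube loses to Kwan; Janssen loses to Yilmaz. In particular Kwan beats Yilmaz beats Janssen beats Kwan is a majority cycle — no Condorcet winner exists.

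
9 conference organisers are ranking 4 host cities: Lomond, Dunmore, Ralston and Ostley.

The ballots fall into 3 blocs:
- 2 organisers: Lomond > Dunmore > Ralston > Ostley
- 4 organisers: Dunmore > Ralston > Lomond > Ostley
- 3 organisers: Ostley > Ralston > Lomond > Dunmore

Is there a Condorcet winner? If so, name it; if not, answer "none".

none

Check each pair by majority over 9 ballots:
Lomond vs Dunmore: Lomond, 5–4.
Lomond–Ralston: Ralston 7–2.
Lomond vs Ostley: Lomond wins 6–3.
Dunmore vs Ralston: Dunmore, 6–3.
Dunmore vs Ostley: Dunmore wins 6–3.
Ralston vs Ostley: Ralston wins 6–3.
Each city drops at least one matchup (Lomond loses to Ralston; Dunmore loses to Lomond; Ralston loses to Dunmore; Ostley loses to Lomond); the cycle Lomond beats Dunmore beats Ralston beats Lomond rules out a Condorcet winner.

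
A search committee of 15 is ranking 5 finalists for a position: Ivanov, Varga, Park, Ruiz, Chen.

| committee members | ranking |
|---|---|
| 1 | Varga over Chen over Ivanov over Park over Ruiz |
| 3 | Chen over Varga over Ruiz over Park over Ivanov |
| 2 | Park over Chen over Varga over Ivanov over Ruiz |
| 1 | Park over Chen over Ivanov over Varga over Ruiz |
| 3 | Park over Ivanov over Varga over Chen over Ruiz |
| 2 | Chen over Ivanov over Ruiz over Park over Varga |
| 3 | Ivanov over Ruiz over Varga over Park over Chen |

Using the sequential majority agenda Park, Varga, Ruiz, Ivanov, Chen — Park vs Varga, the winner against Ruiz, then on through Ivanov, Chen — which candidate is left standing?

Chen

Round 1: Park vs Varga — 8–7, Park advances.
Round 2: Park vs Ruiz — 7–8, Ruiz advances.
Round 3: Ruiz vs Ivanov — 3–12, Ivanov advances.
Round 4: Ivanov vs Chen — 6–9, Chen advances.
Chen survives the agenda.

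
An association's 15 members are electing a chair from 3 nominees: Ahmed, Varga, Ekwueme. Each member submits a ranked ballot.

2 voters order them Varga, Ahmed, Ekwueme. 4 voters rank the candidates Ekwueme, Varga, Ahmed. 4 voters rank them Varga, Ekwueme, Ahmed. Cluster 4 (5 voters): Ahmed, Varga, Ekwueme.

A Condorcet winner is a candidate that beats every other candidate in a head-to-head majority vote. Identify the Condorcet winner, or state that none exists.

Head-to-head results (15 voters):
Ahmed vs Varga: Varga, 10–5.
Ahmed vs Ekwueme: Ekwueme, 8–7.
Varga–Ekwueme: Varga 11–4.
Only Varga has no losses; Varga is the Condorcet winner.

Varga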